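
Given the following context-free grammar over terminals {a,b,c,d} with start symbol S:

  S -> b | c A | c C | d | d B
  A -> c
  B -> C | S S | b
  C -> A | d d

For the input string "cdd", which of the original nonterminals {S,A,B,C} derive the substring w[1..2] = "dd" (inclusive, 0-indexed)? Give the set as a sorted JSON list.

CNF form of G:
  S -> T0 B | T1 A | T1 C | b | d
  A -> c
  B -> S S | T0 T0 | b | c
  C -> T0 T0 | c
  T0 -> d
  T1 -> c

Fill CYK table bottom-up (cells [i..j] with 1 ≤ i ≤ j ≤ 2 only):
  [1..1]={S,T0}  "d"  orig:{S}
  [2..2]={S,T0}  "d"  orig:{S}
  [1..2]={B,C}  "dd"

Original NTs in T[1,2] deriving "dd": ["B", "C"]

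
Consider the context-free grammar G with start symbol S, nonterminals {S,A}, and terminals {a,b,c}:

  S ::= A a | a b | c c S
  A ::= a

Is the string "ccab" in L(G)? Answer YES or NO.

Convert to CNF:
  S -> A T0 | T0 T1 | T2 X3
  A -> a
  T0 -> a
  T1 -> b
  T2 -> c
  X3 -> T2 S

Fill CYK table bottom-up:
  [0..0]={T2}  "c"  orig:{}
  [1..1]={T2}  "c"  orig:{}
  [2..2]={A,T0}  "a"  orig:{A}
  [3..3]={T1}  "b"  orig:{}
  [0..1]=∅  "cc"
  [1..2]=∅  "ca"
  [2..3]={S}  "ab"
  [0..2]=∅  "cca"
  [1..3]={X3}  "cab"  orig:{}
  [0..3]={S}  "ccab"

S ∈ T[0,3] ⇒ YES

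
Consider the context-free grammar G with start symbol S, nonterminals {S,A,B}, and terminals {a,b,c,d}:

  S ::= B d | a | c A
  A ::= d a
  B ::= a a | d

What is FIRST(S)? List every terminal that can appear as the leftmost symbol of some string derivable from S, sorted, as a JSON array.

FIRST sets, iterate to fixpoint:
iter 1:
  A via A→d a: +{d}
  B via B→a a: +{a}
  B via B→d: +{d}
  S via S→B d: +{a,d}
  S via S→c A: +{c}
  FIRST[S]={a,c,d}  FIRST[A]={d}  FIRST[B]={a,d}
iter 2: done
  FIRST[S]={a,c,d}  FIRST[A]={d}  FIRST[B]={a,d}

FIRST(S) = ["a", "c", "d"]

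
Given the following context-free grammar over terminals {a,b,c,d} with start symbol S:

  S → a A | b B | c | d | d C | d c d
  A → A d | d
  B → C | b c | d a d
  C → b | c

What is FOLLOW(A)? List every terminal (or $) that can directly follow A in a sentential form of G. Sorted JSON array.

FIRST sets, iterate to fixpoint:
[1]
  A via A→d: +{d}
  B via B→b c: +{b}
  B via B→d a d: +{d}
  C via C→b: +{b}
  C via C→c: +{c}
  S via S→a A: +{a}
  S via S→b B: +{b}
  S via S→c: +{c}
  S via S→d: +{d}
  S: {a,b,c,d}  A: {d}  B: {b,d}  C: {b,c}
[2]
  B via B→C: +{c}
  S: {a,b,c,d}  A: {d}  B: {b,c,d}  C: {b,c}
[3] done
  S: {a,b,c,d}  A: {d}  B: {b,c,d}  C: {b,c}

FOLLOW sets:
seed FOLLOW(S) with $
iter 1:
  A→A d: FOLLOW(A) ⊇ FIRST(d) = {d}; new: +{d}
  S→a A: FOLLOW(A) ⊇ FOLLOW(S) ⊇ {$}; new: +{$}
  S→b B: FOLLOW(B) ⊇ FOLLOW(S) ⊇ {$}; new: +{$}
  S→d C: FOLLOW(C) ⊇ FOLLOW(S) ⊇ {$}; new: +{$}
  FOLLOW[S]={$}  FOLLOW[A]={$,d}  FOLLOW[B]={$}  FOLLOW[C]={$}
iter 2: (stable)
  FOLLOW[S]={$}  FOLLOW[A]={$,d}  FOLLOW[B]={$}  FOLLOW[C]={$}

FOLLOW(A) = ["$", "d"]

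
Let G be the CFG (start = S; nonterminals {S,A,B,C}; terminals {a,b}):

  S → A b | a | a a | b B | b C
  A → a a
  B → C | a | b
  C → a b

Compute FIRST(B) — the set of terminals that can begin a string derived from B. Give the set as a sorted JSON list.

FIRST iteration:
[1]
  A via A→a a: +{a}
  B via B→a: +{a}
  B via B→b: +{b}
  C via C→a b: +{a}
  S via S→A b: +{a}
  S via S→b B: +{b}
  S: {a,b}  A: {a}  B: {a,b}  C: {a}
[2] — fixpoint
  S: {a,b}  A: {a}  B: {a,b}  C: {a}

FIRST(B) = ["a", "b"]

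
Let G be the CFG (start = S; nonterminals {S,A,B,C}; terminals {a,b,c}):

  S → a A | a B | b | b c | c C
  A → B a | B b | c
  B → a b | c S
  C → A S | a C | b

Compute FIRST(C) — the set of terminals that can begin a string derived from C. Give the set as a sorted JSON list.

FIRST sets, iterate to fixpoint:
[1]
  A via A→c: +{c}
  B via B→a b: +{a}
  B via B→c S: +{c}
  C via C→A S: +{c}
  C via C→a C: +{a}
  C via C→b: +{b}
  S via S→a A: +{a}
  S via S→b: +{b}
  S via S→c C: +{c}
  FIRST(S)={a,b,c}  FIRST(A)={c}  FIRST(B)={a,c}  FIRST(C)={a,b,c}
[2]
  A via A→B a: +{a}
  FIRST(S)={a,b,c}  FIRST(A)={a,c}  FIRST(B)={a,c}  FIRST(C)={a,b,c}
[3] done
  FIRST(S)={a,b,c}  FIRST(A)={a,c}  FIRST(B)={a,c}  FIRST(C)={a,b,c}

FIRST(C) = ["a", "b", "c"]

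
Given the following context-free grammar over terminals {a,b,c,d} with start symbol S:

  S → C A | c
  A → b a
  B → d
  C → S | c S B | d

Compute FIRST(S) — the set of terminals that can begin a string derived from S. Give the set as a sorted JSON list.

FIRST iteration:
pass 1:
  A via A→b a: +{b}
  B via B→d: +{d}
  C via C→c S B: +{c}
  C via C→d: +{d}
  S via S→C A: +{c,d}
  FIRST[S]={c,d}  FIRST[A]={b}  FIRST[B]={d}  FIRST[C]={c,d}
pass 2: (stable)
  FIRST[S]={c,d}  FIRST[A]={b}  FIRST[B]={d}  FIRST[C]={c,d}

FIRST(S) = ["c", "d"]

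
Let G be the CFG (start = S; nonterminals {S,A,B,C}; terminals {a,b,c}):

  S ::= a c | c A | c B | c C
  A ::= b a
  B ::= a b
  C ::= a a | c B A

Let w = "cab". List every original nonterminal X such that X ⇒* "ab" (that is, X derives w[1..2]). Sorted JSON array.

Convert to CNF:
  S -> T1 T2 | T2 A | T2 B | T2 C
  A -> T0 T1
  B -> T1 T0
  C -> T1 T1 | T2 X3
  T0 -> b
  T1 -> a
  T2 -> c
  X3 -> B A

Fill CYK table bottom-up (cells [i..j] with 1 ≤ i ≤ j ≤ 2 only):
  T[1,1] 'a' = {T1}  orig:{}
  T[2,2] 'b' = {T0}  orig:{}
  T[1,2] 'ab' = {B}

Original NTs in T[1,2] deriving "ab": ["B"]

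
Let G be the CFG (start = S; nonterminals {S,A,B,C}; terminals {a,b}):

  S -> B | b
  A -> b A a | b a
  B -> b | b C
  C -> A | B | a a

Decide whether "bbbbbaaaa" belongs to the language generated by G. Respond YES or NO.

CNF form of G:
  S -> T0 C | b
  A -> T0 T1 | T0 X2
  B -> T0 C | b
  C -> T0 C | T0 T1 | T0 X3 | T1 T1 | b
  T0 -> b
  T1 -> a
  X2 -> A T1
  X3 -> A T1

CYK fill:
  cell(0,0) b: {B,C,S,T0}  orig:{B,C,S}
  cell(1,1) b: {B,C,S,T0}  orig:{B,C,S}
  cell(2,2) b: {B,C,S,T0}  orig:{B,C,S}
  cell(3,3) b: {B,C,S,T0}  orig:{B,C,S}
  cell(4,4) b: {B,C,S,T0}  orig:{B,C,S}
  cell(5,5) a: {T1}  orig:{}
  cell(6,6) a: {T1}  orig:{}
  cell(7,7) a: {T1}  orig:{}
  cell(8,8) a: {T1}  orig:{}
  cell(0,1) bb: {B,C,S}
  cell(1,2) bb: {B,C,S}
  cell(2,3) bb: {B,C,S}
  cell(3,4) bb: {B,C,S}
  cell(4,5) ba: {A,C}
  cell(5,6) aa: {C}
  cell(6,7) aa: {C}
  cell(7,8) aa: {C}
  cell(0,2) bbb: {B,C,S}
  cell(1,3) bbb: {B,C,S}
  cell(2,4) bbb: {B,C,S}
  cell(3,5) bba: {B,C,S}
  cell(4,6) baa: {B,C,S,X2,X3}  orig:{B,C,S}
  cell(5,7) aaa: ∅
  cell(6,8) aaa: ∅
  cell(0,3) bbbb: {B,C,S}
  cell(1,4) bbbb: {B,C,S}
  cell(2,5) bbba: {B,C,S}
  cell(3,6) bbaa: {A,B,C,S}
  cell(4,7) baaa: ∅
  cell(5,8) aaaa: ∅
  cell(0,4) bbbbb: {B,C,S}
  cell(1,5) bbbba: {B,C,S}
  cell(2,6) bbbaa: {B,C,S}
  cell(3,7) bbaaa: {X2,X3}  orig:{}
  cell(4,8) baaaa: ∅
  cell(0,5) bbbbba: {B,C,S}
  cell(1,6) bbbbaa: {B,C,S}
  cell(2,7) bbbaaa: {A,C}
  cell(3,8) bbaaaa: ∅
  cell(0,6) bbbbbaa: {B,C,S}
  cell(1,7) bbbbaaa: {B,C,S}
  cell(2,8) bbbaaaa: {X2,X3}  orig:{}
  cell(0,7) bbbbbaaa: {B,C,S}
  cell(1,8) bbbbaaaa: {A,C}
  cell(0,8) bbbbbaaaa: {B,C,S}

S ∈ T[0,8] ⇒ YES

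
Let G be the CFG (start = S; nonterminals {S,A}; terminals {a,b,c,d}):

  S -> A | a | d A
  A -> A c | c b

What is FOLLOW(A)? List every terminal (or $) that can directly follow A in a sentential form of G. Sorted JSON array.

FIRST sets, iterate to fixpoint:
pass 1:
  A via A→c b: +{c}
  S via S→A: +{c}
  S via S→a: +{a}
  S via S→d A: +{d}
  FIRST[S]={a,c,d}  FIRST[A]={c}
pass 2: done
  FIRST[S]={a,c,d}  FIRST[A]={c}

Compute FOLLOW by fixpoint:
initialize: $ ∈ FOLLOW(S)
round 1:
  A→A c: FOLLOW(A) ⊇ FIRST(c) = {c}; new: +{c}
  S→A: FOLLOW(A) ⊇ FOLLOW(S) ⊇ {$}; new: +{$}
  FOLLOW[S]={$}  FOLLOW[A]={$,c}
round 2: (stable)
  FOLLOW[S]={$}  FOLLOW[A]={$,c}

FOLLOW(A) = ["$", "c"]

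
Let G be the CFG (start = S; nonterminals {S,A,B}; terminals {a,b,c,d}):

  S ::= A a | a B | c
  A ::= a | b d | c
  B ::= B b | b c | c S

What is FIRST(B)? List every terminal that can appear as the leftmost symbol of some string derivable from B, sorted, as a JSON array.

Compute FIRST by fixpoint:
pass 1:
  A via A→a: +{a}
  A via A→b d: +{b}
  A via A→c: +{c}
  B via B→b c: +{b}
  B via B→c S: +{c}
  S via S→A a: +{a,b,c}
  FIRST(S)={a,b,c}  FIRST(A)={a,b,c}  FIRST(B)={b,c}
pass 2: (no change)
  FIRST(S)={a,b,c}  FIRST(A)={a,b,c}  FIRST(B)={b,c}

FIRST(B) = ["b", "c"]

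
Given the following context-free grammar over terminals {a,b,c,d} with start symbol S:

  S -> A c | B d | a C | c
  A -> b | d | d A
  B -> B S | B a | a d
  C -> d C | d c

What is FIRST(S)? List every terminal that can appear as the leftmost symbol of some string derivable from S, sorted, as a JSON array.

FIRST sets, iterate to fixpoint:
round 1:
  A via A→b: +{b}
  A via A→d: +{d}
  B via B→a d: +{a}
  C via C→d C: +{d}
  S via S→A c: +{b,d}
  S via S→B d: +{a}
  S via S→c: +{c}
  FIRST[S]={a,b,c,d}  FIRST[A]={b,d}  FIRST[B]={a}  FIRST[C]={d}
round 2: done
  FIRST[S]={a,b,c,d}  FIRST[A]={b,d}  FIRST[B]={a}  FIRST[C]={d}

FIRST(S) = ["a", "b", "c", "d"]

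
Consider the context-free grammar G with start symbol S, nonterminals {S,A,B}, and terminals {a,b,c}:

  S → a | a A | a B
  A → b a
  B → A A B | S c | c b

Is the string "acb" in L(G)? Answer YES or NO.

CNF form of G:
  S -> T1 A | T1 B | a
  A -> T0 T1
  B -> A X3 | S T2 | T2 T0
  T0 -> b
  T1 -> a
  T2 -> c
  X3 -> A B

CYK table (by increasing span):
  cell(0,0) a: {S,T1}  orig:{S}
  cell(1,1) c: {T2}  orig:{}
  cell(2,2) b: {T0}  orig:{}
  cell(0,1) ac: {B}
  cell(1,2) cb: {B}
  cell(0,2) acb: {S}

S ∈ T[0,2] ⇒ YES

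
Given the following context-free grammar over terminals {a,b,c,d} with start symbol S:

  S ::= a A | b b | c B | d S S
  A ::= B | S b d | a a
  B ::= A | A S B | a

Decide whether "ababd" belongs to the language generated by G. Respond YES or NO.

Convert to CNF:
  S -> T0 T0 | T1 X8 | T2 A | T3 B
  A -> A X4 | S X5 | T2 T2 | a
  B -> A X6 | S X7 | T2 T2 | a
  T0 -> b
  T1 -> d
  T2 -> a
  T3 -> c
  X4 -> S B
  X5 -> T0 T1
  X6 -> S B
  X7 -> T0 T1
  X8 -> S S

CYK table (by increasing span):
  [0..0]={A,B,T2}  "a"  orig:{A,B}
  [1..1]={T0}  "b"  orig:{}
  [2..2]={A,B,T2}  "a"  orig:{A,B}
  [3..3]={T0}  "b"  orig:{}
  [4..4]={T1}  "d"  orig:{}
  [0..1]=∅  "ab"
  [1..2]=∅  "ba"
  [2..3]=∅  "ab"
  [3..4]={X5,X7}  "bd"  orig:{}
  [0..2]=∅  "aba"
  [1..3]=∅  "bab"
  [2..4]=∅  "abd"
  [0..3]=∅  "abab"
  [1..4]=∅  "babd"
  [0..4]=∅  "ababd"

S ∉ T[0,4] ⇒ NO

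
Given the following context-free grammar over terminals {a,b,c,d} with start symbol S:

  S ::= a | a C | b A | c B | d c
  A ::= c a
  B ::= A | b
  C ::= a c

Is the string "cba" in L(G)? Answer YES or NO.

CNF form of G:
  S -> T0 B | T1 C | T2 A | T3 T0 | a
  A -> T0 T1
  B -> T0 T1 | b
  C -> T1 T0
  T0 -> c
  T1 -> a
  T2 -> b
  T3 -> d

Fill CYK table bottom-up:
  cell(0,0) c: {T0}  orig:{}
  cell(1,1) b: {B,T2}  orig:{B}
  cell(2,2) a: {S,T1}  orig:{S}
  cell(0,1) cb: {S}
  cell(1,2) ba: ∅
  cell(0,2) cba: ∅

S ∉ T[0,2] ⇒ NO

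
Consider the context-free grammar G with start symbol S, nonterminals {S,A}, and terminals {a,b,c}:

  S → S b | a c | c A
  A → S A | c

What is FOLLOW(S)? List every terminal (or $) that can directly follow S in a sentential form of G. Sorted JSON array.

Compute FIRST by fixpoint:
round 1:
  A via A→c: +{c}
  S via S→a c: +{a}
  S via S→c A: +{c}
  FIRST(S)={a,c}  FIRST(A)={c}
round 2:
  A via A→S A: +{a}
  FIRST(S)={a,c}  FIRST(A)={a,c}
round 3: — fixpoint
  FIRST(S)={a,c}  FIRST(A)={a,c}

FOLLOW iteration:
initialize: $ ∈ FOLLOW(S)
round 1:
  A→S A: FOLLOW(S) ⊇ FIRST(A) = {a,c}; new: +{a,c}
  S→S b: FOLLOW(S) ⊇ FIRST(b) = {b}; new: +{b}
  S→c A: FOLLOW(A) ⊇ FOLLOW(S) ⊇ {$,a,b,c}; new: +{$,a,b,c}
  S: {$,a,b,c}  A: {$,a,b,c}
round 2: (no change)
  S: {$,a,b,c}  A: {$,a,b,c}

FOLLOW(S) = ["$", "a", "b", "c"]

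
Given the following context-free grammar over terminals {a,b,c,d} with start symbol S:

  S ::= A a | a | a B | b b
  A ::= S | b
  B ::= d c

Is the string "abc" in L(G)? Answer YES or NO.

Convert to CNF:
  S -> A T0 | T0 B | T1 T1 | a
  A -> A T0 | T0 B | T1 T1 | a | b
  B -> T2 T3
  T0 -> a
  T1 -> b
  T2 -> d
  T3 -> c

CYK table (by increasing span):
  T[0,0] 'a' = {A,S,T0}  orig:{A,S}
  T[1,1] 'b' = {A,T1}  orig:{A}
  T[2,2] 'c' = {T3}  orig:{}
  T[0,1] 'ab' = ∅
  T[1,2] 'bc' = ∅
  T[0,2] 'abc' = ∅

S ∉ T[0,2] ⇒ NO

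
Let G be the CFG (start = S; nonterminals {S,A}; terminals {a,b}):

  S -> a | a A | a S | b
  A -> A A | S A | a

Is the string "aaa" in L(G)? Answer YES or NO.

CNF form of G:
  S -> T0 A | T0 S | a | b
  A -> A A | S A | a
  T0 -> a

CYK table (by increasing span):
  cell(0,0) a: {A,S,T0}  orig:{A,S}
  cell(1,1) a: {A,S,T0}  orig:{A,S}
  cell(2,2) a: {A,S,T0}  orig:{A,S}
  cell(0,1) aa: {A,S}
  cell(1,2) aa: {A,S}
  cell(0,2) aaa: {A,S}

S ∈ T[0,2] ⇒ YES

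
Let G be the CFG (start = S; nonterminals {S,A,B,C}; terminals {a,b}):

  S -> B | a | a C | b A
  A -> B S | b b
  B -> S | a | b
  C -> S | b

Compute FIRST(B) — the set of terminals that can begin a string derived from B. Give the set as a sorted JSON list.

Compute FIRST by fixpoint:
round 1:
  A via A→b b: +{b}
  B via B→a: +{a}
  B via B→b: +{b}
  C via C→b: +{b}
  S via S→B: +{a,b}
  FIRST(S)={a,b}  FIRST(A)={b}  FIRST(B)={a,b}  FIRST(C)={b}
round 2:
  A via A→B S: +{a}
  C via C→S: +{a}
  FIRST(S)={a,b}  FIRST(A)={a,b}  FIRST(B)={a,b}  FIRST(C)={a,b}
round 3: (stable)
  FIRST(S)={a,b}  FIRST(A)={a,b}  FIRST(B)={a,b}  FIRST(C)={a,b}

FIRST(B) = ["a", "b"]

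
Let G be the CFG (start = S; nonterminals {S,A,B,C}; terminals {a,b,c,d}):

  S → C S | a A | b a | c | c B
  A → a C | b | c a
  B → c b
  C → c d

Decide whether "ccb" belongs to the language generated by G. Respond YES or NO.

CNF form of G:
  S -> C S | T0 A | T1 B | T2 T0 | c
  A -> T0 C | T1 T0 | b
  B -> T1 T2
  C -> T1 T3
  T0 -> a
  T1 -> c
  T2 -> b
  T3 -> d

CYK fill:
  T[0,0] 'c' = {S,T1}  orig:{S}
  T[1,1] 'c' = {S,T1}  orig:{S}
  T[2,2] 'b' = {A,T2}  orig:{A}
  T[0,1] 'cc' = ∅
  T[1,2] 'cb' = {B}
  T[0,2] 'ccb' = {S}

S ∈ T[0,2] ⇒ YES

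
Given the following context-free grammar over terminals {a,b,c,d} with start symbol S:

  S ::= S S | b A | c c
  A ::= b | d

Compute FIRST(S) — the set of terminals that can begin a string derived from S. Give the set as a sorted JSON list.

Compute FIRST by fixpoint:
[1]
  A via A→b: +{b}
  A via A→d: +{d}
  S via S→b A: +{b}
  S via S→c c: +{c}
  S: {b,c}  A: {b,d}
[2] done
  S: {b,c}  A: {b,d}

FIRST(S) = ["b", "c"]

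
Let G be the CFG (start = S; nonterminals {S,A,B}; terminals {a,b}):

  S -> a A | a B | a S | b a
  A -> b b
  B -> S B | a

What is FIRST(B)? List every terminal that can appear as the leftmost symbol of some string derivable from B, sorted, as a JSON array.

FIRST sets, iterate to fixpoint:
[1]
  A via A→b b: +{b}
  B via B→a: +{a}
  S via S→a A: +{a}
  S via S→b a: +{b}
  S: {a,b}  A: {b}  B: {a}
[2]
  B via B→S B: +{b}
  S: {a,b}  A: {b}  B: {a,b}
[3] done
  S: {a,b}  A: {b}  B: {a,b}

FIRST(B) = ["a", "b"]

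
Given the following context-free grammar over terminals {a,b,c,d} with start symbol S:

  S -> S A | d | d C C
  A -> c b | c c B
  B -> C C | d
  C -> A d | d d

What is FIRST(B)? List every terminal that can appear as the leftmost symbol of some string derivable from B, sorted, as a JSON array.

FIRST sets, iterate to fixpoint:
round 1:
  A via A→c b: +{c}
  B via B→d: +{d}
  C via C→A d: +{c}
  C via C→d d: +{d}
  S via S→d: +{d}
  FIRST[S]={d}  FIRST[A]={c}  FIRST[B]={d}  FIRST[C]={c,d}
round 2:
  B via B→C C: +{c}
  FIRST[S]={d}  FIRST[A]={c}  FIRST[B]={c,d}  FIRST[C]={c,d}
round 3: — fixpoint
  FIRST[S]={d}  FIRST[A]={c}  FIRST[B]={c,d}  FIRST[C]={c,d}

FIRST(B) = ["c", "d"]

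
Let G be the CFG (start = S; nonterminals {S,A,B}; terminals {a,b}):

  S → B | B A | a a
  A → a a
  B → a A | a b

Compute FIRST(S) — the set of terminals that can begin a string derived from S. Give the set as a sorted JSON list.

Compute FIRST by fixpoint:
round 1:
  A via A→a a: +{a}
  B via B→a A: +{a}
  S via S→B: +{a}
  S: {a}  A: {a}  B: {a}
round 2: — fixpoint
  S: {a}  A: {a}  B: {a}

FIRST(S) = ["a"]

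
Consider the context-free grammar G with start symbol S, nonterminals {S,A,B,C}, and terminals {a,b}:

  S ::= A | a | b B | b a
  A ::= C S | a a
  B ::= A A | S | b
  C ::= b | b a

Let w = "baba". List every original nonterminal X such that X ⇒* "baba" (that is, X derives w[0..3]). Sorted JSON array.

Convert to CNF:
  S -> C S | T0 T0 | T1 B | T1 T0 | a
  A -> C S | T0 T0
  B -> A A | C S | T0 T0 | T1 B | T1 T0 | a | b
  C -> T1 T0 | b
  T0 -> a
  T1 -> b

CYK fill (cells [i..j] with 0 ≤ i ≤ j ≤ 3 only):
  [0..0]={B,C,T1}  "b"  orig:{B,C}
  [1..1]={B,S,T0}  "a"  orig:{B,S}
  [2..2]={B,C,T1}  "b"  orig:{B,C}
  [3..3]={B,S,T0}  "a"  orig:{B,S}
  [0..1]={A,B,C,S}  "ba"
  [1..2]=∅  "ab"
  [2..3]={A,B,C,S}  "ba"
  [0..2]=∅  "bab"
  [1..3]=∅  "aba"
  [0..3]={A,B,S}  "baba"

Original NTs in T[0,3] deriving "baba": ["A", "B", "S"]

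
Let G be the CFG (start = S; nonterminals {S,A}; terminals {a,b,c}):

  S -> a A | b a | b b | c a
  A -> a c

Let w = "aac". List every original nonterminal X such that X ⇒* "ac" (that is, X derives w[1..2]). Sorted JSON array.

Convert to CNF:
  S -> T0 A | T1 T0 | T2 T0 | T2 T2
  A -> T0 T1
  T0 -> a
  T1 -> c
  T2 -> b

CYK table (by increasing span) — only the sub-triangle for w[1..2]:
  cell(1,1) a: {T0}  orig:{}
  cell(2,2) c: {T1}  orig:{}
  cell(1,2) ac: {A}

Original NTs in T[1,2] deriving "ac": ["A"]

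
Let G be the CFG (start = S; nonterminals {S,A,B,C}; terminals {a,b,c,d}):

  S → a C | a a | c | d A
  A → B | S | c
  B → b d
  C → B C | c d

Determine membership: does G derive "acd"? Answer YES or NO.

Convert to CNF:
  S -> T0 C | T0 T0 | T2 A | c
  A -> T0 C | T0 T0 | T1 T2 | T2 A | c
  B -> T1 T2
  C -> B C | T3 T2
  T0 -> a
  T1 -> b
  T2 -> d
  T3 -> c

CYK table (by increasing span):
  T[0,0] 'a' = {T0}  orig:{}
  T[1,1] 'c' = {A,S,T3}  orig:{A,S}
  T[2,2] 'd' = {T2}  orig:{}
  T[0,1] 'ac' = ∅
  T[1,2] 'cd' = {C}
  T[0,2] 'acd' = {A,S}

S ∈ T[0,2] ⇒ YES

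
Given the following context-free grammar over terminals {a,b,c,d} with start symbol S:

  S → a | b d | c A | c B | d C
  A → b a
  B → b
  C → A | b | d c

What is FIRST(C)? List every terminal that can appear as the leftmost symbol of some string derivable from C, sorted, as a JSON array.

FIRST iteration:
iter 1:
  A via A→b a: +{b}
  B via B→b: +{b}
  C via C→A: +{b}
  C via C→d c: +{d}
  S via S→a: +{a}
  S via S→b d: +{b}
  S via S→c A: +{c}
  S via S→d C: +{d}
  FIRST[S]={a,b,c,d}  FIRST[A]={b}  FIRST[B]={b}  FIRST[C]={b,d}
iter 2: — fixpoint
  FIRST[S]={a,b,c,d}  FIRST[A]={b}  FIRST[B]={b}  FIRST[C]={b,d}

FIRST(C) = ["b", "d"]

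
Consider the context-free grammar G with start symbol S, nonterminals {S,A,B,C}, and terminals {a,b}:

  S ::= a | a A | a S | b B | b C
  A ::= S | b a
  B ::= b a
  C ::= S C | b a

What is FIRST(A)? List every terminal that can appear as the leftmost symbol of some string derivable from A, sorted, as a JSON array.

FIRST iteration:
pass 1:
  A via A→b a: +{b}
  B via B→b a: +{b}
  C via C→b a: +{b}
  S via S→a: +{a}
  S via S→b B: +{b}
  FIRST[S]={a,b}  FIRST[A]={b}  FIRST[B]={b}  FIRST[C]={b}
pass 2:
  A via A→S: +{a}
  C via C→S C: +{a}
  FIRST[S]={a,b}  FIRST[A]={a,b}  FIRST[B]={b}  FIRST[C]={a,b}
pass 3: — fixpoint
  FIRST[S]={a,b}  FIRST[A]={a,b}  FIRST[B]={b}  FIRST[C]={a,b}

FIRST(A) = ["a", "b"]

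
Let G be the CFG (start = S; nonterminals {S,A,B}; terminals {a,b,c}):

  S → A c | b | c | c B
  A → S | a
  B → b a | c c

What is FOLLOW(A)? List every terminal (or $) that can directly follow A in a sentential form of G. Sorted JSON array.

FIRST iteration:
round 1:
  A via A→a: +{a}
  B via B→b a: +{b}
  B via B→c c: +{c}
  S via S→A c: +{a}
  S via S→b: +{b}
  S via S→c: +{c}
  S: {a,b,c}  A: {a}  B: {b,c}
round 2:
  A via A→S: +{b,c}
  S: {a,b,c}  A: {a,b,c}  B: {b,c}
round 3: — fixpoint
  S: {a,b,c}  A: {a,b,c}  B: {b,c}

Compute FOLLOW by fixpoint:
seed FOLLOW(S) with $
iter 1:
  S→A c: FOLLOW(A) ⊇ FIRST(c) = {c}; new: +{c}
  S→c B: FOLLOW(B) ⊇ FOLLOW(S) ⊇ {$}; new: +{$}
  FOLLOW[S]={$}  FOLLOW[A]={c}  FOLLOW[B]={$}
iter 2:
  A→S: FOLLOW(S) ⊇ FOLLOW(A) ⊇ {c}; new: +{c}
  S→c B: FOLLOW(B) ⊇ FOLLOW(S) ⊇ {$,c}; new: +{c}
  FOLLOW[S]={$,c}  FOLLOW[A]={c}  FOLLOW[B]={$,c}
iter 3: done
  FOLLOW[S]={$,c}  FOLLOW[A]={c}  FOLLOW[B]={$,c}

FOLLOW(A) = ["c"]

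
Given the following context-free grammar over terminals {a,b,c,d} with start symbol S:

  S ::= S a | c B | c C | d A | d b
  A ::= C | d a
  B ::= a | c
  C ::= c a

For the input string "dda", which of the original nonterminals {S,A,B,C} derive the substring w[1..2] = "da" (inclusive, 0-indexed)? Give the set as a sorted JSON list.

Convert to CNF:
  S -> S T1 | T0 B | T0 C | T2 A | T2 T3
  A -> T0 T1 | T2 T1
  B -> a | c
  C -> T0 T1
  T0 -> c
  T1 -> a
  T2 -> d
  T3 -> b

CYK fill — only the sub-triangle for w[1..2]:
  T[1,1] 'd' = {T2}  orig:{}
  T[2,2] 'a' = {B,T1}  orig:{B}
  T[1,2] 'da' = {A}

Original NTs in T[1,2] deriving "da": ["A"]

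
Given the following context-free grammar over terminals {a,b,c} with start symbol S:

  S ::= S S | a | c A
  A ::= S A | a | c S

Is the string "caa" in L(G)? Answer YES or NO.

CNF form of G:
  S -> S S | T0 A | a
  A -> S A | T0 S | a
  T0 -> c

Fill CYK table bottom-up:
  [0..0]={T0}  "c"  orig:{}
  [1..1]={A,S}  "a"
  [2..2]={A,S}  "a"
  [0..1]={A,S}  "ca"
  [1..2]={A,S}  "aa"
  [0..2]={A,S}  "caa"

S ∈ T[0,2] ⇒ YES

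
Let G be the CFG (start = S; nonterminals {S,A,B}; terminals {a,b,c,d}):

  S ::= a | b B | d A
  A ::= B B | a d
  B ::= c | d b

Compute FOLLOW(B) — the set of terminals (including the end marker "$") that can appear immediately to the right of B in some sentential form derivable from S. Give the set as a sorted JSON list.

Compute FIRST by fixpoint:
iter 1:
  A via A→a d: +{a}
  B via B→c: +{c}
  B via B→d b: +{d}
  S via S→a: +{a}
  S via S→b B: +{b}
  S via S→d A: +{d}
  FIRST[S]={a,b,d}  FIRST[A]={a}  FIRST[B]={c,d}
iter 2:
  A via A→B B: +{c,d}
  FIRST[S]={a,b,d}  FIRST[A]={a,c,d}  FIRST[B]={c,d}
iter 3: done
  FIRST[S]={a,b,d}  FIRST[A]={a,c,d}  FIRST[B]={c,d}

FOLLOW sets:
FOLLOW(S) := {$}
pass 1:
  A→B B: FOLLOW(B) ⊇ FIRST(B) = {c,d}; new: +{c,d}
  S→b B: FOLLOW(B) ⊇ FOLLOW(S) ⊇ {$}; new: +{$}
  S→d A: FOLLOW(A) ⊇ FOLLOW(S) ⊇ {$}; new: +{$}
  FOLLOW(S)={$}  FOLLOW(A)={$}  FOLLOW(B)={$,c,d}
pass 2: done
  FOLLOW(S)={$}  FOLLOW(A)={$}  FOLLOW(B)={$,c,d}

FOLLOW(B) = ["$", "c", "d"]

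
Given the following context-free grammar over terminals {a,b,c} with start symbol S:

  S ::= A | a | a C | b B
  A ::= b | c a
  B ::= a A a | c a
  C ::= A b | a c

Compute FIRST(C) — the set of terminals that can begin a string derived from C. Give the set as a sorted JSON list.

FIRST iteration:
round 1:
  A via A→b: +{b}
  A via A→c a: +{c}
  B via B→a A a: +{a}
  B via B→c a: +{c}
  C via C→A b: +{b,c}
  C via C→a c: +{a}
  S via S→A: +{b,c}
  S via S→a: +{a}
  FIRST[S]={a,b,c}  FIRST[A]={b,c}  FIRST[B]={a,c}  FIRST[C]={a,b,c}
round 2: (stable)
  FIRST[S]={a,b,c}  FIRST[A]={b,c}  FIRST[B]={a,c}  FIRST[C]={a,b,c}

FIRST(C) = ["a", "b", "c"]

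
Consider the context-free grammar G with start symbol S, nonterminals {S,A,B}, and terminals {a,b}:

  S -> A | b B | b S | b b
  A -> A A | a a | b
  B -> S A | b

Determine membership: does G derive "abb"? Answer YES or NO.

CNF form of G:
  S -> A A | T0 T0 | T1 B | T1 S | T1 T1 | b
  A -> A A | T0 T0 | b
  B -> S A | b
  T0 -> a
  T1 -> b

CYK fill:
  cell(0,0) a: {T0}  orig:{}
  cell(1,1) b: {A,B,S,T1}  orig:{A,B,S}
  cell(2,2) b: {A,B,S,T1}  orig:{A,B,S}
  cell(0,1) ab: ∅
  cell(1,2) bb: {A,B,S}
  cell(0,2) abb: ∅

S ∉ T[0,2] ⇒ NO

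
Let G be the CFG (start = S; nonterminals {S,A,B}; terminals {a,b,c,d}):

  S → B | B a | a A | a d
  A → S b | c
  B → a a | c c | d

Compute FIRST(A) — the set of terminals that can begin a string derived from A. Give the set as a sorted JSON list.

FIRST iteration:
iter 1:
  A via A→c: +{c}
  B via B→a a: +{a}
  B via B→c c: +{c}
  B via B→d: +{d}
  S via S→B: +{a,c,d}
  S: {a,c,d}  A: {c}  B: {a,c,d}
iter 2:
  A via A→S b: +{a,d}
  S: {a,c,d}  A: {a,c,d}  B: {a,c,d}
iter 3: — fixpoint
  S: {a,c,d}  A: {a,c,d}  B: {a,c,d}

FIRST(A) = ["a", "c", "d"]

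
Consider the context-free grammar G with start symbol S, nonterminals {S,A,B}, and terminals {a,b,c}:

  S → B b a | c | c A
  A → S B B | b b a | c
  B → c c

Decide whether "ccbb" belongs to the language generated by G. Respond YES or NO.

CNF form of G:
  S -> B X5 | T2 A | c
  A -> S X3 | T0 X4 | c
  B -> T2 T2
  T0 -> b
  T1 -> a
  T2 -> c
  X3 -> B B
  X4 -> T0 T1
  X5 -> T0 T1

Fill CYK table bottom-up:
  cell(0,0) c: {A,S,T2}  orig:{A,S}
  cell(1,1) c: {A,S,T2}  orig:{A,S}
  cell(2,2) b: {T0}  orig:{}
  cell(3,3) b: {T0}  orig:{}
  cell(0,1) cc: {B,S}
  cell(1,2) cb: ∅
  cell(2,3) bb: ∅
  cell(0,2) ccb: ∅
  cell(1,3) cbb: ∅
  cell(0,3) ccbb: ∅

S ∉ T[0,3] ⇒ NO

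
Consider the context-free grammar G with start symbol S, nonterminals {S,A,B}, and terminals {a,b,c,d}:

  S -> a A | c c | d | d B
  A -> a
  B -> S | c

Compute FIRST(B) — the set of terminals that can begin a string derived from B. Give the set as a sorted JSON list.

FIRST iteration:
pass 1:
  A via A→a: +{a}
  B via B→c: +{c}
  S via S→a A: +{a}
  S via S→c c: +{c}
  S via S→d: +{d}
  S: {a,c,d}  A: {a}  B: {c}
pass 2:
  B via B→S: +{a,d}
  S: {a,c,d}  A: {a}  B: {a,c,d}
pass 3: (no change)
  S: {a,c,d}  A: {a}  B: {a,c,d}

FIRST(B) = ["a", "c", "d"]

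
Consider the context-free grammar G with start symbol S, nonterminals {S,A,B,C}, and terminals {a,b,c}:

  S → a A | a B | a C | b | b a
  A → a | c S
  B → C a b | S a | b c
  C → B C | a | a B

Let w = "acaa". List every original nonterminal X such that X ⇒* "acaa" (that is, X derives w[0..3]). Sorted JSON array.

CNF form of G:
  S -> T1 A | T1 B | T1 C | T2 T1 | b
  A -> T0 S | a
  B -> C X3 | S T1 | T2 T0
  C -> B C | T1 B | a
  T0 -> c
  T1 -> a
  T2 -> b
  X3 -> T1 T2

Fill CYK table bottom-up, restricted to cells inside w[0..3]:
  cell(0,0) a: {A,C,T1}  orig:{A,C}
  cell(1,1) c: {T0}  orig:{}
  cell(2,2) a: {A,C,T1}  orig:{A,C}
  cell(3,3) a: {A,C,T1}  orig:{A,C}
  cell(0,1) ac: ∅
  cell(1,2) ca: ∅
  cell(2,3) aa: {S}
  cell(0,2) aca: ∅
  cell(1,3) caa: {A}
  cell(0,3) acaa: {S}

Original NTs in T[0,3] deriving "acaa": ["S"]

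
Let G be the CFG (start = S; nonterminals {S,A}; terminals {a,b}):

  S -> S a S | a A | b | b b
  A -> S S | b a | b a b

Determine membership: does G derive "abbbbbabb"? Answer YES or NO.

CNF form of G:
  S -> S X3 | T0 T0 | T1 A | b
  A -> S S | T0 T1 | T0 X2
  T0 -> b
  T1 -> a
  X2 -> T1 T0
  X3 -> T1 S

CYK table (by increasing span):
  T[0,0] 'a' = {T1}  orig:{}
  T[1,1] 'b' = {S,T0}  orig:{S}
  T[2,2] 'b' = {S,T0}  orig:{S}
  T[3,3] 'b' = {S,T0}  orig:{S}
  T[4,4] 'b' = {S,T0}  orig:{S}
  T[5,5] 'b' = {S,T0}  orig:{S}
  T[6,6] 'a' = {T1}  orig:{}
  T[7,7] 'b' = {S,T0}  orig:{S}
  T[8,8] 'b' = {S,T0}  orig:{S}
  T[0,1] 'ab' = {X2,X3}  orig:{}
  T[1,2] 'bb' = {A,S}
  T[2,3] 'bb' = {A,S}
  T[3,4] 'bb' = {A,S}
  T[4,5] 'bb' = {A,S}
  T[5,6] 'ba' = {A}
  T[6,7] 'ab' = {X2,X3}  orig:{}
  T[7,8] 'bb' = {A,S}
  T[0,2] 'abb' = {S,X3}  orig:{S}
  T[1,3] 'bbb' = {A}
  T[2,4] 'bbb' = {A}
  T[3,5] 'bbb' = {A}
  T[4,6] 'bba' = ∅
  T[5,7] 'bab' = {A,S}
  T[6,8] 'abb' = {S,X3}  orig:{S}
  T[0,3] 'abbb' = {A,S}
  T[1,4] 'bbbb' = {A}
  T[2,5] 'bbbb' = {A}
  T[3,6] 'bbba' = ∅
  T[4,7] 'bbab' = {A,S}
  T[5,8] 'babb' = {A,S}
  T[0,4] 'abbbb' = {A,S}
  T[1,5] 'bbbbb' = ∅
  T[2,6] 'bbbba' = ∅
  T[3,7] 'bbbab' = {A}
  T[4,8] 'bbabb' = {A,S}
  T[0,5] 'abbbbb' = {A}
  T[1,6] 'bbbbba' = ∅
  T[2,7] 'bbbbab' = {A}
  T[3,8] 'bbbabb' = {A}
  T[0,6] 'abbbbba' = ∅
  T[1,7] 'bbbbbab' = ∅
  T[2,8] 'bbbbabb' = {A}
  T[0,7] 'abbbbbab' = {A}
  T[1,8] 'bbbbbabb' = ∅
  T[0,8] 'abbbbbabb' = {A}

S ∉ T[0,8] ⇒ NO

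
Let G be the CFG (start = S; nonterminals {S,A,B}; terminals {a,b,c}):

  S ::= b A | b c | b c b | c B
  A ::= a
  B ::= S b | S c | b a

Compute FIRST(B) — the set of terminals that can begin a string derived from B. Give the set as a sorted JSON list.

Compute FIRST by fixpoint:
[1]
  A via A→a: +{a}
  B via B→b a: +{b}
  S via S→b A: +{b}
  S via S→c B: +{c}
  FIRST(S)={b,c}  FIRST(A)={a}  FIRST(B)={b}
[2]
  B via B→S b: +{c}
  FIRST(S)={b,c}  FIRST(A)={a}  FIRST(B)={b,c}
[3] done
  FIRST(S)={b,c}  FIRST(A)={a}  FIRST(B)={b,c}

FIRST(B) = ["b", "c"]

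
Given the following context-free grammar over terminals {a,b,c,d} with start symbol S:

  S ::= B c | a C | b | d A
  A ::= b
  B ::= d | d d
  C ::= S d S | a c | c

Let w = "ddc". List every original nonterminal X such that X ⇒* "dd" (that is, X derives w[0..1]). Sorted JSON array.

CNF form of G:
  S -> B T2 | T0 A | T1 C | b
  A -> b
  B -> T0 T0 | d
  C -> S X3 | T1 T2 | c
  T0 -> d
  T1 -> a
  T2 -> c
  X3 -> T0 S

Fill CYK table bottom-up, restricted to cells inside w[0..1]:
  cell(0,0) d: {B,T0}  orig:{B}
  cell(1,1) d: {B,T0}  orig:{B}
  cell(0,1) dd: {B}

Original NTs in T[0,1] deriving "dd": ["B"]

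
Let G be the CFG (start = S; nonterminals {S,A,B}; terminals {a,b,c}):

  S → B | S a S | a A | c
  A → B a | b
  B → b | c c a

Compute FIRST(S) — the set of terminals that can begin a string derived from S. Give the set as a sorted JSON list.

FIRST iteration:
pass 1:
  A via A→b: +{b}
  B via B→b: +{b}
  B via B→c c a: +{c}
  S via S→B: +{b,c}
  S via S→a A: +{a}
  FIRST[S]={a,b,c}  FIRST[A]={b}  FIRST[B]={b,c}
pass 2:
  A via A→B a: +{c}
  FIRST[S]={a,b,c}  FIRST[A]={b,c}  FIRST[B]={b,c}
pass 3: (no change)
  FIRST[S]={a,b,c}  FIRST[A]={b,c}  FIRST[B]={b,c}

FIRST(S) = ["a", "b", "c"]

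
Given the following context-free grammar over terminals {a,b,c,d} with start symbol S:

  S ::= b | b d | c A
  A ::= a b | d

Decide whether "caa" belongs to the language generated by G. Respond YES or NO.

CNF form of G:
  S -> T1 T2 | T3 A | b
  A -> T0 T1 | d
  T0 -> a
  T1 -> b
  T2 -> d
  T3 -> c

Fill CYK table bottom-up:
  [0..0]={T3}  "c"  orig:{}
  [1..1]={T0}  "a"  orig:{}
  [2..2]={T0}  "a"  orig:{}
  [0..1]=∅  "ca"
  [1..2]=∅  "aa"
  [0..2]=∅  "caa"

S ∉ T[0,2] ⇒ NO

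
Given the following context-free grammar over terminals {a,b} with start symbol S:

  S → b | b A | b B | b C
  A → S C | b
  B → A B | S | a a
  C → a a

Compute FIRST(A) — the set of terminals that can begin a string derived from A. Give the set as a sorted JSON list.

Compute FIRST by fixpoint:
pass 1:
  A via A→b: +{b}
  B via B→A B: +{b}
  B via B→a a: +{a}
  C via C→a a: +{a}
  S via S→b: +{b}
  S: {b}  A: {b}  B: {a,b}  C: {a}
pass 2: (no change)
  S: {b}  A: {b}  B: {a,b}  C: {a}

FIRST(A) = ["b"]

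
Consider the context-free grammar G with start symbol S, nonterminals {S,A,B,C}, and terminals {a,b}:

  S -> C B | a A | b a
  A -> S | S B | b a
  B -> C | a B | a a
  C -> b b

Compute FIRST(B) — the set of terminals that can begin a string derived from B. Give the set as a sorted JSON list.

Compute FIRST by fixpoint:
[1]
  A via A→b a: +{b}
  B via B→a B: +{a}
  C via C→b b: +{b}
  S via S→C B: +{b}
  S via S→a A: +{a}
  FIRST[S]={a,b}  FIRST[A]={b}  FIRST[B]={a}  FIRST[C]={b}
[2]
  A via A→S: +{a}
  B via B→C: +{b}
  FIRST[S]={a,b}  FIRST[A]={a,b}  FIRST[B]={a,b}  FIRST[C]={b}
[3] done
  FIRST[S]={a,b}  FIRST[A]={a,b}  FIRST[B]={a,b}  FIRST[C]={b}

FIRST(B) = ["a", "b"]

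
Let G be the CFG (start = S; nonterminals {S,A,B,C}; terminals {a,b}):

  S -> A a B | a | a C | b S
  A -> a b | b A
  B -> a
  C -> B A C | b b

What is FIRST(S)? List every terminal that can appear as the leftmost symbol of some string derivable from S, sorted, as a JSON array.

FIRST iteration:
round 1:
  A via A→a b: +{a}
  A via A→b A: +{b}
  B via B→a: +{a}
  C via C→B A C: +{a}
  C via C→b b: +{b}
  S via S→A a B: +{a,b}
  FIRST(S)={a,b}  FIRST(A)={a,b}  FIRST(B)={a}  FIRST(C)={a,b}
round 2: — fixpoint
  FIRST(S)={a,b}  FIRST(A)={a,b}  FIRST(B)={a}  FIRST(C)={a,b}

FIRST(S) = ["a", "b"]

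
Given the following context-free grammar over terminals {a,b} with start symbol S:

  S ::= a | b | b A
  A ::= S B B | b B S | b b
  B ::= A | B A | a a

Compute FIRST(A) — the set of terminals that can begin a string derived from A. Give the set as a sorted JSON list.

FIRST sets, iterate to fixpoint:
iter 1:
  A via A→b B S: +{b}
  B via B→A: +{b}
  B via B→a a: +{a}
  S via S→a: +{a}
  S via S→b: +{b}
  FIRST(S)={a,b}  FIRST(A)={b}  FIRST(B)={a,b}
iter 2:
  A via A→S B B: +{a}
  FIRST(S)={a,b}  FIRST(A)={a,b}  FIRST(B)={a,b}
iter 3: (no change)
  FIRST(S)={a,b}  FIRST(A)={a,b}  FIRST(B)={a,b}

FIRST(A) = ["a", "b"]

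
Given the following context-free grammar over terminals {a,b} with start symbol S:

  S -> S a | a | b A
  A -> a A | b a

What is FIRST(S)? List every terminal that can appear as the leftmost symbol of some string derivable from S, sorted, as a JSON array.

FIRST iteration:
[1]
  A via A→a A: +{a}
  A via A→b a: +{b}
  S via S→a: +{a}
  S via S→b A: +{b}
  S: {a,b}  A: {a,b}
[2] — fixpoint
  S: {a,b}  A: {a,b}

FIRST(S) = ["a", "b"]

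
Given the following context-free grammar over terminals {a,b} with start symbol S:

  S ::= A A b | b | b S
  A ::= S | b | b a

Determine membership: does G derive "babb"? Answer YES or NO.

Convert to CNF:
  S -> A X3 | T0 S | b
  A -> A X2 | T0 S | T0 T1 | b
  T0 -> b
  T1 -> a
  X2 -> A T0
  X3 -> A T0

CYK table (by increasing span):
  cell(0,0) b: {A,S,T0}  orig:{A,S}
  cell(1,1) a: {T1}  orig:{}
  cell(2,2) b: {A,S,T0}  orig:{A,S}
  cell(3,3) b: {A,S,T0}  orig:{A,S}
  cell(0,1) ba: {A}
  cell(1,2) ab: ∅
  cell(2,3) bb: {A,S,X2,X3}  orig:{A,S}
  cell(0,2) bab: {X2,X3}  orig:{}
  cell(1,3) abb: ∅
  cell(0,3) babb: {A,S}

S ∈ T[0,3] ⇒ YES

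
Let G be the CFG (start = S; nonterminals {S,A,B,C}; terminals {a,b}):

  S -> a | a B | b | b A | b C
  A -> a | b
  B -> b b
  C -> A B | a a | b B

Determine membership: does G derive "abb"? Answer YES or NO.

Convert to CNF:
  S -> T0 A | T0 C | T1 B | a | b
  A -> a | b
  B -> T0 T0
  C -> A B | T0 B | T1 T1
  T0 -> b
  T1 -> a

Fill CYK table bottom-up:
  T[0,0] 'a' = {A,S,T1}  orig:{A,S}
  T[1,1] 'b' = {A,S,T0}  orig:{A,S}
  T[2,2] 'b' = {A,S,T0}  orig:{A,S}
  T[0,1] 'ab' = ∅
  T[1,2] 'bb' = {B,S}
  T[0,2] 'abb' = {C,S}

S ∈ T[0,2] ⇒ YES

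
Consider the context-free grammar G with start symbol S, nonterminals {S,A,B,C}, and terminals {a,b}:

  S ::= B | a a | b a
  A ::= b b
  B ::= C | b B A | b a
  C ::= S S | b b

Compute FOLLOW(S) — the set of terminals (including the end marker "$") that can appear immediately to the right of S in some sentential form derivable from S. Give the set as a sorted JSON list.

FIRST sets, iterate to fixpoint:
iter 1:
  A via A→b b: +{b}
  B via B→b B A: +{b}
  C via C→b b: +{b}
  S via S→B: +{b}
  S via S→a a: +{a}
  S: {a,b}  A: {b}  B: {b}  C: {b}
iter 2:
  C via C→S S: +{a}
  S: {a,b}  A: {b}  B: {b}  C: {a,b}
iter 3:
  B via B→C: +{a}
  S: {a,b}  A: {b}  B: {a,b}  C: {a,b}
iter 4: (stable)
  S: {a,b}  A: {b}  B: {a,b}  C: {a,b}

FOLLOW iteration:
seed FOLLOW(S) with $
pass 1:
  B→b B A: FOLLOW(B) ⊇ FIRST(A) = {b}; new: +{b}
  B→b B A: FOLLOW(A) ⊇ FOLLOW(B) ⊇ {b}; new: +{b}
  C→S S: FOLLOW(S) ⊇ FIRST(S) = {a,b}; new: +{a,b}
  S→B: FOLLOW(B) ⊇ FOLLOW(S) ⊇ {$,a,b}; new: +{$,a}
  FOLLOW[S]={$,a,b}  FOLLOW[A]={b}  FOLLOW[B]={$,a,b}  FOLLOW[C]={}
pass 2:
  B→C: FOLLOW(C) ⊇ FOLLOW(B) ⊇ {$,a,b}; new: +{$,a,b}
  B→b B A: FOLLOW(A) ⊇ FOLLOW(B) ⊇ {$,a,b}; new: +{$,a}
  FOLLOW[S]={$,a,b}  FOLLOW[A]={$,a,b}  FOLLOW[B]={$,a,b}  FOLLOW[C]={$,a,b}
pass 3: done
  FOLLOW[S]={$,a,b}  FOLLOW[A]={$,a,b}  FOLLOW[B]={$,a,b}  FOLLOW[C]={$,a,b}

FOLLOW(S) = ["$", "a", "b"]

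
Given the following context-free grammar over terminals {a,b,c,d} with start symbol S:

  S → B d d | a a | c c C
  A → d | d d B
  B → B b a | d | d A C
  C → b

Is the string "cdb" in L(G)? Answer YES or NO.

Convert to CNF:
  S -> B X7 | T2 T2 | T3 X8
  A -> T0 X4 | d
  B -> B X5 | T0 X6 | d
  C -> b
  T0 -> d
  T1 -> b
  T2 -> a
  T3 -> c
  X4 -> T0 B
  X5 -> T1 T2
  X6 -> A C
  X7 -> T0 T0
  X8 -> T3 C

Fill CYK table bottom-up:
  T[0,0] 'c' = {T3}  orig:{}
  T[1,1] 'd' = {A,B,T0}  orig:{A,B}
  T[2,2] 'b' = {C,T1}  orig:{C}
  T[0,1] 'cd' = ∅
  T[1,2] 'db' = {X6}  orig:{}
  T[0,2] 'cdb' = ∅

S ∉ T[0,2] ⇒ NO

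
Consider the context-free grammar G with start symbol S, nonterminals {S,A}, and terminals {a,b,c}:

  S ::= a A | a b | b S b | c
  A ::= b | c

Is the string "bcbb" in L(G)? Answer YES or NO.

CNF form of G:
  S -> T0 A | T0 T1 | T1 X2 | c
  A -> b | c
  T0 -> a
  T1 -> b
  X2 -> S T1

Fill CYK table bottom-up:
  [0..0]={A,T1}  "b"  orig:{A}
  [1..1]={A,S}  "c"
  [2..2]={A,T1}  "b"  orig:{A}
  [3..3]={A,T1}  "b"  orig:{A}
  [0..1]=∅  "bc"
  [1..2]={X2}  "cb"  orig:{}
  [2..3]=∅  "bb"
  [0..2]={S}  "bcb"
  [1..3]=∅  "cbb"
  [0..3]={X2}  "bcbb"  orig:{}

S ∉ T[0,3] ⇒ NO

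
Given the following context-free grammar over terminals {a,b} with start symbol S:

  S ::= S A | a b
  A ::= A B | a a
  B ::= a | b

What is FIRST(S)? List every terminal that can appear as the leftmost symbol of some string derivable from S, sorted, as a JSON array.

FIRST iteration:
pass 1:
  A via A→a a: +{a}
  B via B→a: +{a}
  B via B→b: +{b}
  S via S→a b: +{a}
  FIRST(S)={a}  FIRST(A)={a}  FIRST(B)={a,b}
pass 2: done
  FIRST(S)={a}  FIRST(A)={a}  FIRST(B)={a,b}

FIRST(S) = ["a"]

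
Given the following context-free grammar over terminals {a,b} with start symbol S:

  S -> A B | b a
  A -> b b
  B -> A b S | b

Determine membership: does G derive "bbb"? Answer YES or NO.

CNF form of G:
  S -> A B | T0 T1
  A -> T0 T0
  B -> A X2 | b
  T0 -> b
  T1 -> a
  X2 -> T0 S

CYK table (by increasing span):
  [0..0]={B,T0}  "b"  orig:{B}
  [1..1]={B,T0}  "b"  orig:{B}
  [2..2]={B,T0}  "b"  orig:{B}
  [0..1]={A}  "bb"
  [1..2]={A}  "bb"
  [0..2]={S}  "bbb"

S ∈ T[0,2] ⇒ YES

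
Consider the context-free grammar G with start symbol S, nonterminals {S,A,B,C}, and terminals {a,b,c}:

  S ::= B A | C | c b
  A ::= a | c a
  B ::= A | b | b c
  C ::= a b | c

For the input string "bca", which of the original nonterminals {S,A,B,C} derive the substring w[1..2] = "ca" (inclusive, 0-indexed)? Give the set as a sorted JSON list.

Convert to CNF:
  S -> B A | T0 T2 | T1 T2 | c
  A -> T0 T1 | a
  B -> T0 T1 | T2 T0 | a | b
  C -> T1 T2 | c
  T0 -> c
  T1 -> a
  T2 -> b

CYK fill, restricted to cells inside w[1..2]:
  [1..1]={C,S,T0}  "c"  orig:{C,S}
  [2..2]={A,B,T1}  "a"  orig:{A,B}
  [1..2]={A,B}  "ca"

Original NTs in T[1,2] deriving "ca": ["A", "B"]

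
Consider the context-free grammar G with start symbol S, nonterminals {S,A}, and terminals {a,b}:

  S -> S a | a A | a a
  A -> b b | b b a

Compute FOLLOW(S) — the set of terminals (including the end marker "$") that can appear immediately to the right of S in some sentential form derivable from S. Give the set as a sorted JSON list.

Compute FIRST by fixpoint:
round 1:
  A via A→b b: +{b}
  S via S→a A: +{a}
  FIRST[S]={a}  FIRST[A]={b}
round 2: (no change)
  FIRST[S]={a}  FIRST[A]={b}

FOLLOW iteration:
FOLLOW(S) := {$}
round 1:
  S→S a: FOLLOW(S) ⊇ FIRST(a) = {a}; new: +{a}
  S→a A: FOLLOW(A) ⊇ FOLLOW(S) ⊇ {$,a}; new: +{$,a}
  FOLLOW[S]={$,a}  FOLLOW[A]={$,a}
round 2: done
  FOLLOW[S]={$,a}  FOLLOW[A]={$,a}

FOLLOW(S) = ["$", "a"]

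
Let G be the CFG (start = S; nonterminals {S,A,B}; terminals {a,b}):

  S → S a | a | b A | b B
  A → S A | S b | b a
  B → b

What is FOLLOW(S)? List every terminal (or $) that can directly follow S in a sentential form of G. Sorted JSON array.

FIRST sets, iterate to fixpoint:
pass 1:
  A via A→b a: +{b}
  B via B→b: +{b}
  S via S→a: +{a}
  S via S→b A: +{b}
  S: {a,b}  A: {b}  B: {b}
pass 2:
  A via A→S A: +{a}
  S: {a,b}  A: {a,b}  B: {b}
pass 3: — fixpoint
  S: {a,b}  A: {a,b}  B: {b}

FOLLOW sets:
initialize: $ ∈ FOLLOW(S)
round 1:
  A→S A: FOLLOW(S) ⊇ FIRST(A) = {a,b}; new: +{a,b}
  S→b A: FOLLOW(A) ⊇ FOLLOW(S) ⊇ {$,a,b}; new: +{$,a,b}
  S→b B: FOLLOW(B) ⊇ FOLLOW(S) ⊇ {$,a,b}; new: +{$,a,b}
  FOLLOW[S]={$,a,b}  FOLLOW[A]={$,a,b}  FOLLOW[B]={$,a,b}
round 2: done
  FOLLOW[S]={$,a,b}  FOLLOW[A]={$,a,b}  FOLLOW[B]={$,a,b}

FOLLOW(S) = ["$", "a", "b"]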